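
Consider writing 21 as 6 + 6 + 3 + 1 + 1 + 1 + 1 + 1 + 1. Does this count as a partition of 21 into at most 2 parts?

No

The parts sum to 21, and the condition 'there are at most 2 summands' is violated.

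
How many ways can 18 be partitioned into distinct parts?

46

A partial list (first 12 by largest part):
18
17, 1
16, 2
15, 3
15, 2, 1
14, 4
14, 3, 1
13, 5
13, 4, 1
13, 3, 2
12, 6
12, 5, 1
…and 34 more, for 46 total.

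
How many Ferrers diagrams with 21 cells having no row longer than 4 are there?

Enumerating by decreasing first part gives 120 partitions in all.

120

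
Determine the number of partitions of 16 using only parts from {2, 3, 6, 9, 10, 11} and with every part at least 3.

2

Listing the qualifying partitions of 16:
10+6
10+3+3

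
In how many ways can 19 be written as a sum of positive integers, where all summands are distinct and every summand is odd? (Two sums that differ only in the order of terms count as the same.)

6

Listing the qualifying partitions of 19:
19
15+3+1
13+5+1
11+7+1
11+5+3
9+7+3
That's 6 in total.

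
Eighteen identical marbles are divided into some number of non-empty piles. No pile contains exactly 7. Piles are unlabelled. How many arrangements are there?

329

Systematic enumeration (by largest part, then next-largest, …) yields 329.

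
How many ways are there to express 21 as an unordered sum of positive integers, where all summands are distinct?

A full systematic count gives 76.

76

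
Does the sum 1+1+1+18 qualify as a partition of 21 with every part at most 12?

The parts sum to 21, and the condition 'no summand exceeds 12' is violated.

No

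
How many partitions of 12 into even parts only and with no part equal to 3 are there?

11

The partitions of 12 that satisfy the conditions:
12
10, 2
8, 4
8, 2, 2
6, 6
6, 4, 2
6, 2, 2, 2
4, 4, 4
4, 4, 2, 2
4, 2, 2, 2, 2
2, 2, 2, 2, 2, 2
Counting gives 11.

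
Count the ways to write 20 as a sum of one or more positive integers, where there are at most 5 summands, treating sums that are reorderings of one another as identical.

192

There are 192 such partitions.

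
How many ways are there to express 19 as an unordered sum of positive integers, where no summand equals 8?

434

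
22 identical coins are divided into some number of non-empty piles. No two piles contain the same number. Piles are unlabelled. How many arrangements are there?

89

Counting exhaustively, 89 partitions satisfy the conditions.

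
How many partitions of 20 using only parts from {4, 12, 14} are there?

2

Listing the qualifying partitions of 20:
12,4,4
4,4,4,4,4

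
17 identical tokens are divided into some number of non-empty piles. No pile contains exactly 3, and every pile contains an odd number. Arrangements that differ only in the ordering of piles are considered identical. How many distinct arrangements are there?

They are:
17
15+1+1
13+1+1+1+1
11+5+1
11+1+1+1+1+1+1
9+7+1
9+5+1+1+1
9+1+1+1+1+1+1+1+1
7+7+1+1+1
7+5+5
7+5+1+1+1+1+1
7+1+1+1+1+1+1+1+1+1+1
5+5+5+1+1
5+5+1+1+1+1+1+1+1
5+1+1+1+1+1+1+1+1+1+1+1+1
1+1+1+1+1+1+1+1+1+1+1+1+1+1+1+1+1

16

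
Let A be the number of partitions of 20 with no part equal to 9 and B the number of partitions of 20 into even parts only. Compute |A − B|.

Partitions of 20 with no part equal to 9: 571.
Partitions of 20 into even parts only: 42.
|571 − 42| = 529.

529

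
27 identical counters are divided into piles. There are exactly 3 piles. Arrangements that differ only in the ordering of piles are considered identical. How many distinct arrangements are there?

61

A partial list (first 12 by largest part):
1+1+25
1+2+24
1+3+23
2+2+23
1+4+22
2+3+22
1+5+21
2+4+21
3+3+21
1+6+20
2+5+20
3+4+20
…and 49 more, for 61 total.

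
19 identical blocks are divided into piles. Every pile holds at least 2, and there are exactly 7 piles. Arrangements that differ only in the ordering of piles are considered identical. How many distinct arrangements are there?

7

Enumerating:
7,2,2,2,2,2,2
6,3,2,2,2,2,2
5,4,2,2,2,2,2
5,3,3,2,2,2,2
4,4,3,2,2,2,2
4,3,3,3,2,2,2
3,3,3,3,3,2,2
Counting gives 7.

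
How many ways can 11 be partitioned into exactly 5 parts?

10

They are:
7, 1, 1, 1, 1
6, 2, 1, 1, 1
5, 3, 1, 1, 1
5, 2, 2, 1, 1
4, 4, 1, 1, 1
4, 3, 2, 1, 1
4, 2, 2, 2, 1
3, 3, 3, 1, 1
3, 3, 2, 2, 1
3, 2, 2, 2, 2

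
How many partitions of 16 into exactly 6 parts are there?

35

There are too many to list fully; the first 12 (by largest part) are:
11, 1, 1, 1, 1, 1
10, 2, 1, 1, 1, 1
9, 3, 1, 1, 1, 1
9, 2, 2, 1, 1, 1
8, 4, 1, 1, 1, 1
8, 3, 2, 1, 1, 1
8, 2, 2, 2, 1, 1
7, 5, 1, 1, 1, 1
7, 4, 2, 1, 1, 1
7, 3, 3, 1, 1, 1
7, 3, 2, 2, 1, 1
7, 2, 2, 2, 2, 1
…and 23 more, for 35 total.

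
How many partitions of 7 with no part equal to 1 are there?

Listing the qualifying partitions of 7:
7
5, 2
4, 3
3, 2, 2

4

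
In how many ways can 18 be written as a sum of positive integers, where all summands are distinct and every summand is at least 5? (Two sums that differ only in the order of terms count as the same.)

6

The partitions of 18 that satisfy the conditions:
18
13,5
12,6
11,7
10,8
7,6,5
Counting gives 6.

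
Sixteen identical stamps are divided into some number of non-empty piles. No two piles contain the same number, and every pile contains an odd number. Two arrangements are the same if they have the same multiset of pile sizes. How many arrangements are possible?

5

Enumerating:
15,1
13,3
11,5
9,7
7,5,3,1
That's 5 in total.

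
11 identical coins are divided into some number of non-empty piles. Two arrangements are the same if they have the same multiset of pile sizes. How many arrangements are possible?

There are too many to list fully; the first 12 (by largest part) are:
11
10,1
9,2
9,1,1
8,3
8,2,1
8,1,1,1
7,4
7,3,1
7,2,2
7,2,1,1
7,1,1,1,1
…and 44 more, for 56 total.

56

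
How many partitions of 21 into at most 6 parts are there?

There are 331 such partitions.

331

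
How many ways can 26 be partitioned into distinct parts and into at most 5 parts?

A full systematic count gives 158.

158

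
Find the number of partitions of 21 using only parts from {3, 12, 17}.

2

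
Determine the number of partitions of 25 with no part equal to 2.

A full systematic count gives 703.

703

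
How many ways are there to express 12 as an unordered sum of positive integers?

77

Systematic enumeration (by largest part, then next-largest, …) yields 77.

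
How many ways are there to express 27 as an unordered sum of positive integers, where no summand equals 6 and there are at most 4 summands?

Counting exhaustively, 177 partitions satisfy the conditions.

177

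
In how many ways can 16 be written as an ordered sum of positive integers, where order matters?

The number of compositions of n is 2^(n−1); here 2^15 = 32768.

32768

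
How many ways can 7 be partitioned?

15

Listing the qualifying partitions of 7:
7
6,1
5,2
5,1,1
4,3
4,2,1
4,1,1,1
3,3,1
3,2,2
3,2,1,1
3,1,1,1,1
2,2,2,1
2,2,1,1,1
2,1,1,1,1,1
1,1,1,1,1,1,1
Counting gives 15.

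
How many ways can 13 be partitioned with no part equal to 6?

86

There are 86 such partitions.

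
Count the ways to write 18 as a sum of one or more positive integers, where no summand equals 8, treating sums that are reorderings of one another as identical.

343

Counting exhaustively, 343 partitions satisfy the conditions.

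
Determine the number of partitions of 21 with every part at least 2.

Counting exhaustively, 165 partitions satisfy the conditions.

165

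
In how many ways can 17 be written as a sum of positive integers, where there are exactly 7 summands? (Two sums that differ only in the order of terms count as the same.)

38

A partial list (first 12 by largest part):
11, 1, 1, 1, 1, 1, 1
10, 2, 1, 1, 1, 1, 1
9, 3, 1, 1, 1, 1, 1
9, 2, 2, 1, 1, 1, 1
8, 4, 1, 1, 1, 1, 1
8, 3, 2, 1, 1, 1, 1
8, 2, 2, 2, 1, 1, 1
7, 5, 1, 1, 1, 1, 1
7, 4, 2, 1, 1, 1, 1
7, 3, 3, 1, 1, 1, 1
7, 3, 2, 2, 1, 1, 1
7, 2, 2, 2, 2, 1, 1
…and 26 more, for 38 total.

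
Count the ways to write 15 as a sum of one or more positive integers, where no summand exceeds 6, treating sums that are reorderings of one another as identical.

Direct enumeration gives 110 partitions.

110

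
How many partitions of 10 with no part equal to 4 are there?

A partial list (first 12 by largest part):
10
9,1
8,2
8,1,1
7,3
7,2,1
7,1,1,1
6,3,1
6,2,2
6,2,1,1
6,1,1,1,1
5,5
…and 19 more, for 31 total.

31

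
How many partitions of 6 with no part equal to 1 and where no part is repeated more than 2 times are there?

3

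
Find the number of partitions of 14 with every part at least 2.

34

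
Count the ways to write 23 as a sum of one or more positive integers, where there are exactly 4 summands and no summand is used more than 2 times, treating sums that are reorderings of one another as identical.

Systematic enumeration (by largest part, then next-largest, …) yields 87.

87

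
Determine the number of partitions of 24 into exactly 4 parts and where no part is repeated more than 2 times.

101

Systematic enumeration (by largest part, then next-largest, …) yields 101.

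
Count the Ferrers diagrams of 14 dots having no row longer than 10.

Direct enumeration gives 128 partitions.

128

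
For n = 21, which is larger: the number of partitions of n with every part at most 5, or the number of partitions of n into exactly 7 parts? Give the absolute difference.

Partitions of 21 with every part at most 5: 221.
Partitions of 21 into exactly 7 parts: 105.
|221 − 105| = 116.

116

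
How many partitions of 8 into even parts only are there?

Listing the qualifying partitions of 8:
8
6+2
4+4
4+2+2
2+2+2+2

5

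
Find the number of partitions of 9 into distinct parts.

8

The partitions of 9 that satisfy the conditions:
9
8 + 1
7 + 2
6 + 3
6 + 2 + 1
5 + 4
5 + 3 + 1
4 + 3 + 2
Counting gives 8.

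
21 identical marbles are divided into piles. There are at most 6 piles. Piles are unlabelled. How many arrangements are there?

331

A full systematic count gives 331.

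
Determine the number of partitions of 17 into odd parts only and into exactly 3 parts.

8

Enumerating:
15, 1, 1
13, 3, 1
11, 5, 1
11, 3, 3
9, 7, 1
9, 5, 3
7, 7, 3
7, 5, 5
Counting gives 8.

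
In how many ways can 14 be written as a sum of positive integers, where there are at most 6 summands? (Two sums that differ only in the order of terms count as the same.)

Direct enumeration gives 90 partitions.

90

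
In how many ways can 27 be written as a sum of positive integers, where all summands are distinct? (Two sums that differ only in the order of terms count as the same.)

Direct enumeration gives 192 partitions.

192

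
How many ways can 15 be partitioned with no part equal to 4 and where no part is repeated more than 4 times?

83

Systematic enumeration (by largest part, then next-largest, …) yields 83.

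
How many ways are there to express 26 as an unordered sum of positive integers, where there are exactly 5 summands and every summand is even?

18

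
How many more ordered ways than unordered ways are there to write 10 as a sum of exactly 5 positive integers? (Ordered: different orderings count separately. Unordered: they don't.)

119

Ordered (compositions into 5 parts): C(9,4) = 126.
Unordered (partitions into 5 parts): 7.
Difference: 126 − 7 = 119.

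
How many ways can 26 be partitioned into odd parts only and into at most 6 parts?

69

There are too many to list fully; the first 12 (by largest part) are:
1 + 25
3 + 23
1 + 1 + 1 + 23
5 + 21
1 + 1 + 3 + 21
1 + 1 + 1 + 1 + 1 + 21
7 + 19
1 + 1 + 5 + 19
1 + 3 + 3 + 19
1 + 1 + 1 + 1 + 3 + 19
9 + 17
1 + 1 + 7 + 17
…and 57 more, for 69 total.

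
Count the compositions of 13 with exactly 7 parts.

A composition of 13 into 7 positive parts is chosen by placing 6 dividers among the 12 gaps between 13 units: C(12,6) = 924.

924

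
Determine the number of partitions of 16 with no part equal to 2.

Enumerating by decreasing first part gives 96 partitions in all.

96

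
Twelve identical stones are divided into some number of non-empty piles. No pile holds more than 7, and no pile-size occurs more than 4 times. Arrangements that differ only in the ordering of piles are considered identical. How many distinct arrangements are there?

48

There are too many to list fully; the first 12 (by largest part) are:
7, 5
7, 4, 1
7, 3, 2
7, 3, 1, 1
7, 2, 2, 1
7, 2, 1, 1, 1
6, 6
6, 5, 1
6, 4, 2
6, 4, 1, 1
6, 3, 3
6, 3, 2, 1
…and 36 more, for 48 total.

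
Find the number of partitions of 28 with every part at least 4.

Systematic enumeration (by largest part, then next-largest, …) yields 100.

100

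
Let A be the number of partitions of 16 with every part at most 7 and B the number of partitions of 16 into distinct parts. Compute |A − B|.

132

Partitions of 16 with every part at most 7: 164.
Partitions of 16 into distinct parts: 32.
|164 − 32| = 132.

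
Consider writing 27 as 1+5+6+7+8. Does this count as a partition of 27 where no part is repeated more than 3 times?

Yes

The parts sum to 27, and the condition 'no summand is used more than 3 times' holds.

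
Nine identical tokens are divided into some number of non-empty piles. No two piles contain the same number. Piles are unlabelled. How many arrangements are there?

8

The partitions of 9 that satisfy the conditions:
9
8+1
7+2
6+3
6+2+1
5+4
5+3+1
4+3+2
That's 8 in total.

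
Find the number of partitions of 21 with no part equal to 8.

691

Systematic enumeration (by largest part, then next-largest, …) yields 691.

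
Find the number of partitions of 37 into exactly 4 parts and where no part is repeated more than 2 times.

Enumerating by decreasing first part gives 366 partitions in all.

366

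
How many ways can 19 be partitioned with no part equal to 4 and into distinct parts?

36

A partial list (first 12 by largest part):
19
18 + 1
17 + 2
16 + 3
16 + 2 + 1
15 + 3 + 1
14 + 5
14 + 3 + 2
13 + 6
13 + 5 + 1
13 + 3 + 2 + 1
12 + 7
…and 24 more, for 36 total.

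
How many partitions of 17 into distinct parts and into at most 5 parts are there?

There are too many to list fully; the first 12 (by largest part) are:
17
16,1
15,2
14,3
14,2,1
13,4
13,3,1
12,5
12,4,1
12,3,2
11,6
11,5,1
…and 26 more, for 38 total.

38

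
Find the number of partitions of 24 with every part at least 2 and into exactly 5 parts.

A partial list (first 12 by largest part):
16+2+2+2+2
15+3+2+2+2
14+4+2+2+2
14+3+3+2+2
13+5+2+2+2
13+4+3+2+2
13+3+3+3+2
12+6+2+2+2
12+5+3+2+2
12+4+4+2+2
12+4+3+3+2
12+3+3+3+3
…and 58 more, for 70 total.

70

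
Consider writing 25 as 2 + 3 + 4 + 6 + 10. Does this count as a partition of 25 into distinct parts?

The parts sum to 25, and the condition 'all summands are distinct' holds.

Yes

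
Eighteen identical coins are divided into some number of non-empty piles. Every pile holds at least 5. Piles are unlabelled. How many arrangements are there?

They are:
18
13, 5
12, 6
11, 7
10, 8
9, 9
8, 5, 5
7, 6, 5
6, 6, 6

9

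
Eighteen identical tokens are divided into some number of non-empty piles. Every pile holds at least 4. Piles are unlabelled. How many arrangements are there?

16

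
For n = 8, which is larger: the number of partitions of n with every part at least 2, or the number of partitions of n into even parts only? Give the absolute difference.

2

Partitions of 8 with every part at least 2: 7.
Partitions of 8 into even parts only: 5.
|7 − 5| = 2.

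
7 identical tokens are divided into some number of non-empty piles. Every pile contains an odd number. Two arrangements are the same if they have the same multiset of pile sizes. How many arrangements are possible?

5

Enumerating:
7
1 + 1 + 5
1 + 3 + 3
1 + 1 + 1 + 1 + 3
1 + 1 + 1 + 1 + 1 + 1 + 1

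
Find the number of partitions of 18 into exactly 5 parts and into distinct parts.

Enumerating:
8 + 4 + 3 + 2 + 1
7 + 5 + 3 + 2 + 1
6 + 5 + 4 + 2 + 1

3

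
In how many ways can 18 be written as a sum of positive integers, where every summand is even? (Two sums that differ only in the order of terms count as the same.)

There are too many to list fully; the first 12 (by largest part) are:
18
16+2
14+4
14+2+2
12+6
12+4+2
12+2+2+2
10+8
10+6+2
10+4+4
10+4+2+2
10+2+2+2+2
…and 18 more, for 30 total.

30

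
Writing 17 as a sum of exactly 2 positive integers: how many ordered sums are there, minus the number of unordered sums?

8

Ordered (compositions into 2 parts): C(16,1) = 16.
Partitions of 17 into exactly 2 parts: 8.
Difference: 16 − 8 = 8.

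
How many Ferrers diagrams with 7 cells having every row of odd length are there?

The partitions of 7 that satisfy the conditions:
7
5 + 1 + 1
3 + 3 + 1
3 + 1 + 1 + 1 + 1
1 + 1 + 1 + 1 + 1 + 1 + 1

5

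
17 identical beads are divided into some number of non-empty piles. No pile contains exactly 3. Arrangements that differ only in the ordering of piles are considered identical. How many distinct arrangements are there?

162

Counting exhaustively, 162 partitions satisfy the conditions.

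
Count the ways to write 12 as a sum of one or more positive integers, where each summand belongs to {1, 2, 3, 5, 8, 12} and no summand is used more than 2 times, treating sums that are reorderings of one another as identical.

10

Listing the qualifying partitions of 12:
12
8, 3, 1
8, 2, 2
8, 2, 1, 1
5, 5, 2
5, 5, 1, 1
5, 3, 3, 1
5, 3, 2, 2
5, 3, 2, 1, 1
3, 3, 2, 2, 1, 1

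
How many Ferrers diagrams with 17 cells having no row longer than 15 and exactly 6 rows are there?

There are too many to list fully; the first 12 (by largest part) are:
12 + 1 + 1 + 1 + 1 + 1
11 + 2 + 1 + 1 + 1 + 1
10 + 3 + 1 + 1 + 1 + 1
10 + 2 + 2 + 1 + 1 + 1
9 + 4 + 1 + 1 + 1 + 1
9 + 3 + 2 + 1 + 1 + 1
9 + 2 + 2 + 2 + 1 + 1
8 + 5 + 1 + 1 + 1 + 1
8 + 4 + 2 + 1 + 1 + 1
8 + 3 + 3 + 1 + 1 + 1
8 + 3 + 2 + 2 + 1 + 1
8 + 2 + 2 + 2 + 2 + 1
…and 32 more, for 44 total.

44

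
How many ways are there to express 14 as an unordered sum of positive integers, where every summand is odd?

22

Enumerating:
1+13
3+11
1+1+1+11
5+9
1+1+3+9
1+1+1+1+1+9
7+7
1+1+5+7
1+3+3+7
1+1+1+1+3+7
1+1+1+1+1+1+1+7
1+3+5+5
1+1+1+1+5+5
3+3+3+5
1+1+1+3+3+5
1+1+1+1+1+1+3+5
1+1+1+1+1+1+1+1+1+5
1+1+3+3+3+3
1+1+1+1+1+3+3+3
1+1+1+1+1+1+1+1+3+3
1+1+1+1+1+1+1+1+1+1+1+3
1+1+1+1+1+1+1+1+1+1+1+1+1+1
Counting gives 22.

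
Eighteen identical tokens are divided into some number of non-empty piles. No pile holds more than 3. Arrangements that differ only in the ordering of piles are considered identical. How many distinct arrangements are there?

37

There are too many to list fully; the first 12 (by largest part) are:
3,3,3,3,3,3
3,3,3,3,3,2,1
3,3,3,3,3,1,1,1
3,3,3,3,2,2,2
3,3,3,3,2,2,1,1
3,3,3,3,2,1,1,1,1
3,3,3,3,1,1,1,1,1,1
3,3,3,2,2,2,2,1
3,3,3,2,2,2,1,1,1
3,3,3,2,2,1,1,1,1,1
3,3,3,2,1,1,1,1,1,1,1
3,3,3,1,1,1,1,1,1,1,1,1
…and 25 more, for 37 total.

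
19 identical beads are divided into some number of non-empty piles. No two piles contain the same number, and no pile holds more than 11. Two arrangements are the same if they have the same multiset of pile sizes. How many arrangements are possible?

35

There are too many to list fully; the first 12 (by largest part) are:
11+8
11+7+1
11+6+2
11+5+3
11+5+2+1
11+4+3+1
10+9
10+8+1
10+7+2
10+6+3
10+6+2+1
10+5+4
…and 23 more, for 35 total.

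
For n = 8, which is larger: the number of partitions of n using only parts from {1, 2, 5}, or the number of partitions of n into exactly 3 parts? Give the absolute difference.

Partitions of 8 using only parts from {1, 2, 5}: 7.
Partitions of 8 into exactly 3 parts: 5.
|7 − 5| = 2.

2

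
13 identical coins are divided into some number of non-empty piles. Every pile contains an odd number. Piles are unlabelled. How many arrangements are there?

18

Enumerating:
13
11 + 1 + 1
9 + 3 + 1
9 + 1 + 1 + 1 + 1
7 + 5 + 1
7 + 3 + 3
7 + 3 + 1 + 1 + 1
7 + 1 + 1 + 1 + 1 + 1 + 1
5 + 5 + 3
5 + 5 + 1 + 1 + 1
5 + 3 + 3 + 1 + 1
5 + 3 + 1 + 1 + 1 + 1 + 1
5 + 1 + 1 + 1 + 1 + 1 + 1 + 1 + 1
3 + 3 + 3 + 3 + 1
3 + 3 + 3 + 1 + 1 + 1 + 1
3 + 3 + 1 + 1 + 1 + 1 + 1 + 1 + 1
3 + 1 + 1 + 1 + 1 + 1 + 1 + 1 + 1 + 1 + 1
1 + 1 + 1 + 1 + 1 + 1 + 1 + 1 + 1 + 1 + 1 + 1 + 1
Counting gives 18.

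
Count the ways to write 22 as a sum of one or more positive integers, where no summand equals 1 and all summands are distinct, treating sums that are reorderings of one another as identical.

48

A partial list (first 12 by largest part):
22
20 + 2
19 + 3
18 + 4
17 + 5
17 + 3 + 2
16 + 6
16 + 4 + 2
15 + 7
15 + 5 + 2
15 + 4 + 3
14 + 8
…and 36 more, for 48 total.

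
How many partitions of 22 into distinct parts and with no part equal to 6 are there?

There are too many to list fully; the first 12 (by largest part) are:
22
21 + 1
20 + 2
19 + 3
19 + 2 + 1
18 + 4
18 + 3 + 1
17 + 5
17 + 4 + 1
17 + 3 + 2
16 + 5 + 1
16 + 4 + 2
…and 53 more, for 65 total.

65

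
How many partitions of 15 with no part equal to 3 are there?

A full systematic count gives 99.

99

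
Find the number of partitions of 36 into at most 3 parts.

127

Systematic enumeration (by largest part, then next-largest, …) yields 127.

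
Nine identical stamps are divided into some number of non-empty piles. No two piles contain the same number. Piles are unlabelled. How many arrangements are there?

The partitions of 9 that satisfy the conditions:
9
1, 8
2, 7
3, 6
1, 2, 6
4, 5
1, 3, 5
2, 3, 4

8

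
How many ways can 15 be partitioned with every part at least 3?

17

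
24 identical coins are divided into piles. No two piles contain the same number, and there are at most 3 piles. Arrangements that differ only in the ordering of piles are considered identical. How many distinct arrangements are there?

There are too many to list fully; the first 12 (by largest part) are:
24
23,1
22,2
21,3
21,2,1
20,4
20,3,1
19,5
19,4,1
19,3,2
18,6
18,5,1
…and 37 more, for 49 total.

49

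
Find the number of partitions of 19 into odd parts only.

54

There are too many to list fully; the first 12 (by largest part) are:
19
1, 1, 17
1, 3, 15
1, 1, 1, 1, 15
1, 5, 13
3, 3, 13
1, 1, 1, 3, 13
1, 1, 1, 1, 1, 1, 13
1, 7, 11
3, 5, 11
1, 1, 1, 5, 11
1, 1, 3, 3, 11
…and 42 more, for 54 total.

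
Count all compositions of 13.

4096

Each of the 12 gaps between 13 units is either a break or not: 2^12 = 4096.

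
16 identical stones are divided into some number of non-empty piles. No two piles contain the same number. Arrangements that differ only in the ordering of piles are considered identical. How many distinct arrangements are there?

32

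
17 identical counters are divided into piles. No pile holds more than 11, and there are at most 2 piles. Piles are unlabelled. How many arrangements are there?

3

Enumerating:
11,6
10,7
9,8
Counting gives 3.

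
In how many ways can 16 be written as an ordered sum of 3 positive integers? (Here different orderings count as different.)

105

By stars and bars with positive parts, the count is C(15,2) = 105.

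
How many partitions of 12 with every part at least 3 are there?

Listing the qualifying partitions of 12:
12
3 + 9
4 + 8
5 + 7
6 + 6
3 + 3 + 6
3 + 4 + 5
4 + 4 + 4
3 + 3 + 3 + 3

9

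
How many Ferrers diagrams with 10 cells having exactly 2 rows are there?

5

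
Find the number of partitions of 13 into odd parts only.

Listing the qualifying partitions of 13:
13
11+1+1
9+3+1
9+1+1+1+1
7+5+1
7+3+3
7+3+1+1+1
7+1+1+1+1+1+1
5+5+3
5+5+1+1+1
5+3+3+1+1
5+3+1+1+1+1+1
5+1+1+1+1+1+1+1+1
3+3+3+3+1
3+3+3+1+1+1+1
3+3+1+1+1+1+1+1+1
3+1+1+1+1+1+1+1+1+1+1
1+1+1+1+1+1+1+1+1+1+1+1+1
Counting gives 18.

18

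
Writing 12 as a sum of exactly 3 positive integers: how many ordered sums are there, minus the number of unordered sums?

43

Compositions: C(11,2) = 55.
Partitions of 12 into exactly 3 parts: 12.
Difference: 55 − 12 = 43.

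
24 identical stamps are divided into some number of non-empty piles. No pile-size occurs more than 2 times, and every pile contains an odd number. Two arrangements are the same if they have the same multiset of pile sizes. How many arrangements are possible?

A partial list (first 12 by largest part):
1 + 23
3 + 21
5 + 19
1 + 1 + 3 + 19
7 + 17
1 + 1 + 5 + 17
1 + 3 + 3 + 17
9 + 15
1 + 1 + 7 + 15
1 + 3 + 5 + 15
11 + 13
1 + 1 + 9 + 13
…and 18 more, for 30 total.

30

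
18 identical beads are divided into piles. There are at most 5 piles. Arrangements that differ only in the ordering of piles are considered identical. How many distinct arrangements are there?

141

Systematic enumeration (by largest part, then next-largest, …) yields 141.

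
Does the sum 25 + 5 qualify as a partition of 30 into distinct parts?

The parts sum to 30, and the condition 'all summands are distinct' holds.

Yes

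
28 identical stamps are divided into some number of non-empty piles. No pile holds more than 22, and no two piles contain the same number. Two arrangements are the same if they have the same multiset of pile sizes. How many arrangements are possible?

212

Direct enumeration gives 212 partitions.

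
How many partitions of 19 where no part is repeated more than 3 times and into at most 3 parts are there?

There are too many to list fully; the first 12 (by largest part) are:
19
18 + 1
17 + 2
17 + 1 + 1
16 + 3
16 + 2 + 1
15 + 4
15 + 3 + 1
15 + 2 + 2
14 + 5
14 + 4 + 1
14 + 3 + 2
…and 28 more, for 40 total.

40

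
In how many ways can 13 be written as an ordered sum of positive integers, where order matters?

4096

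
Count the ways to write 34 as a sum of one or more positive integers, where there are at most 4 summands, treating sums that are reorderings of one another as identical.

Direct enumeration gives 411 partitions.

411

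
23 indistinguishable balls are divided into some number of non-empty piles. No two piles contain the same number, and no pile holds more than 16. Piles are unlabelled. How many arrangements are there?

Counting exhaustively, 90 partitions satisfy the conditions.

90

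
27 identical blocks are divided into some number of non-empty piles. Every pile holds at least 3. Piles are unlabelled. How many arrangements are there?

Enumerating by decreasing first part gives 191 partitions in all.

191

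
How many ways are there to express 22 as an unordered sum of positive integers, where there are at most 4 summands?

136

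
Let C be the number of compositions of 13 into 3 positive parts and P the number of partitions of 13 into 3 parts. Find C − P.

52

Ordered (compositions into 3 parts): C(12,2) = 66.
Unordered (partitions into 3 parts): 14.
Difference: 66 − 14 = 52.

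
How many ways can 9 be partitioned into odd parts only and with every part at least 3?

They are:
9
3 + 3 + 3

2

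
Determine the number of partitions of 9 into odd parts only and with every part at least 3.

2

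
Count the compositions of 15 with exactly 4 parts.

364

Equivalently, choose which 3 of the 14 gaps become plus signs: C(14,3) = 364.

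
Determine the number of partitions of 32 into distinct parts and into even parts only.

32

A partial list (first 12 by largest part):
32
30+2
28+4
26+6
26+4+2
24+8
24+6+2
22+10
22+8+2
22+6+4
20+12
20+10+2
…and 20 more, for 32 total.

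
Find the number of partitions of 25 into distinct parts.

Direct enumeration gives 142 partitions.

142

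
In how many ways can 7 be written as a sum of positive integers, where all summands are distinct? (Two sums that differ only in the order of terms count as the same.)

Listing the qualifying partitions of 7:
7
6,1
5,2
4,3
4,2,1
That's 5 in total.

5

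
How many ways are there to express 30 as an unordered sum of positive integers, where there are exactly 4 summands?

206

Direct enumeration gives 206 partitions.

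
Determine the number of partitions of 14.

There are 135 such partitions.

135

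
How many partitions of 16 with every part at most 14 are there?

A full systematic count gives 229.

229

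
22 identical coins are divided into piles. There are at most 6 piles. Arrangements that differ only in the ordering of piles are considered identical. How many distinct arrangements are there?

391

Enumerating by decreasing first part gives 391 partitions in all.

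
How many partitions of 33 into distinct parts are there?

448

Enumerating by decreasing first part gives 448 partitions in all.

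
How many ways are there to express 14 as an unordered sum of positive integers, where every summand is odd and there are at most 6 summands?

Listing the qualifying partitions of 14:
1,13
3,11
1,1,1,11
5,9
1,1,3,9
1,1,1,1,1,9
7,7
1,1,5,7
1,3,3,7
1,1,1,1,3,7
1,3,5,5
1,1,1,1,5,5
3,3,3,5
1,1,1,3,3,5
1,1,3,3,3,3
Counting gives 15.

15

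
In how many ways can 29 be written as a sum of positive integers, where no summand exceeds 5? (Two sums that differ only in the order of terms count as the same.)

603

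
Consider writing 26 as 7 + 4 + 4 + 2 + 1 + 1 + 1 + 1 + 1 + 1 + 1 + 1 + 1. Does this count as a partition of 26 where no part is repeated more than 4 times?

No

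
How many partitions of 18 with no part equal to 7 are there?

Direct enumeration gives 329 partitions.

329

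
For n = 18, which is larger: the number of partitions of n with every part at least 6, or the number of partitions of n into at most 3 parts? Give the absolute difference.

Partitions of 18 with every part at least 6: 6.
Partitions of 18 into at most 3 parts: 37.
|6 − 37| = 31.

31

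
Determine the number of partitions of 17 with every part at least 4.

12

Listing the qualifying partitions of 17:
17
13,4
12,5
11,6
10,7
9,8
9,4,4
8,5,4
7,6,4
7,5,5
6,6,5
5,4,4,4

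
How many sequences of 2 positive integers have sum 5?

By stars and bars with positive parts, the count is C(4,1) = 4.

4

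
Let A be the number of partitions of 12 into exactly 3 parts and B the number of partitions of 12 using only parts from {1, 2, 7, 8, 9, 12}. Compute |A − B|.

4

Partitions of 12 into exactly 3 parts: 12.
Partitions of 12 using only parts from {1, 2, 7, 8, 9, 12}: 16.
|12 − 16| = 4.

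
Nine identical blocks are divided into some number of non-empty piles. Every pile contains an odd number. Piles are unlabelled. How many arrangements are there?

8

Enumerating:
9
7 + 1 + 1
5 + 3 + 1
5 + 1 + 1 + 1 + 1
3 + 3 + 3
3 + 3 + 1 + 1 + 1
3 + 1 + 1 + 1 + 1 + 1 + 1
1 + 1 + 1 + 1 + 1 + 1 + 1 + 1 + 1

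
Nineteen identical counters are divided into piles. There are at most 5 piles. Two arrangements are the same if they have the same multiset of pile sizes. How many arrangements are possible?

164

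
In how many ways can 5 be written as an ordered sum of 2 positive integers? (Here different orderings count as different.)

Place 1 bars in the 4 internal gaps of a row of 5 dots: C(4,1) = 4.

4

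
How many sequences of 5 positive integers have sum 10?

126

A composition of 10 into 5 positive parts is chosen by placing 4 dividers among the 9 gaps between 10 units: C(9,4) = 126.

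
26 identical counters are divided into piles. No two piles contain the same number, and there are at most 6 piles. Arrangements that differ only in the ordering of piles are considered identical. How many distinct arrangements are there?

A full systematic count gives 165.

165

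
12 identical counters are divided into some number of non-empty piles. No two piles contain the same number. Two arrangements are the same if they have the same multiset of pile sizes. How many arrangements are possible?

15

Enumerating:
12
11, 1
10, 2
9, 3
9, 2, 1
8, 4
8, 3, 1
7, 5
7, 4, 1
7, 3, 2
6, 5, 1
6, 4, 2
6, 3, 2, 1
5, 4, 3
5, 4, 2, 1
Counting gives 15.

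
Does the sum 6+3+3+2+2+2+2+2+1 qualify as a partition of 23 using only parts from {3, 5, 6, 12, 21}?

The parts sum to 23, and the condition 'each summand belongs to {3, 5, 6, 12, 21}' is violated.

No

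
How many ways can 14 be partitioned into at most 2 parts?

The partitions of 14 that satisfy the conditions:
14
13,1
12,2
11,3
10,4
9,5
8,6
7,7
Counting gives 8.

8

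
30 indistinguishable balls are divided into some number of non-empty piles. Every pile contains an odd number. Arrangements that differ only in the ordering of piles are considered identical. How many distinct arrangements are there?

There are 296 such partitions.

296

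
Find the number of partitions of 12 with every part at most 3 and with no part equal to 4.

They are:
3, 3, 3, 3
3, 3, 3, 2, 1
3, 3, 3, 1, 1, 1
3, 3, 2, 2, 2
3, 3, 2, 2, 1, 1
3, 3, 2, 1, 1, 1, 1
3, 3, 1, 1, 1, 1, 1, 1
3, 2, 2, 2, 2, 1
3, 2, 2, 2, 1, 1, 1
3, 2, 2, 1, 1, 1, 1, 1
3, 2, 1, 1, 1, 1, 1, 1, 1
3, 1, 1, 1, 1, 1, 1, 1, 1, 1
2, 2, 2, 2, 2, 2
2, 2, 2, 2, 2, 1, 1
2, 2, 2, 2, 1, 1, 1, 1
2, 2, 2, 1, 1, 1, 1, 1, 1
2, 2, 1, 1, 1, 1, 1, 1, 1, 1
2, 1, 1, 1, 1, 1, 1, 1, 1, 1, 1
1, 1, 1, 1, 1, 1, 1, 1, 1, 1, 1, 1

19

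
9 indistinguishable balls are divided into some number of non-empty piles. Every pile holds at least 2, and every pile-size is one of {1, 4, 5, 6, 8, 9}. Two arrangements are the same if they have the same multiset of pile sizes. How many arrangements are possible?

Listing the qualifying partitions of 9:
9
5 + 4

2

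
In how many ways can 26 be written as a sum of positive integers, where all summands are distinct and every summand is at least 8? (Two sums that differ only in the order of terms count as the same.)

The partitions of 26 that satisfy the conditions:
26
18, 8
17, 9
16, 10
15, 11
14, 12

6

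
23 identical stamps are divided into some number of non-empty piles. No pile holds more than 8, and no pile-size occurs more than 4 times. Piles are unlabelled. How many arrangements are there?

387

A full systematic count gives 387.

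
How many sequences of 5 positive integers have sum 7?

15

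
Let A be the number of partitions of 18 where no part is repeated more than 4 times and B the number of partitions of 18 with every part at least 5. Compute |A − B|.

253

Partitions of 18 where no part is repeated more than 4 times: 262.
Partitions of 18 with every part at least 5: 9.
|262 − 9| = 253.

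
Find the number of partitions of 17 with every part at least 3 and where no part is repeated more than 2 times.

21

Listing the qualifying partitions of 17:
17
14 + 3
13 + 4
12 + 5
11 + 6
11 + 3 + 3
10 + 7
10 + 4 + 3
9 + 8
9 + 5 + 3
9 + 4 + 4
8 + 6 + 3
8 + 5 + 4
7 + 7 + 3
7 + 6 + 4
7 + 5 + 5
7 + 4 + 3 + 3
6 + 6 + 5
6 + 5 + 3 + 3
6 + 4 + 4 + 3
5 + 5 + 4 + 3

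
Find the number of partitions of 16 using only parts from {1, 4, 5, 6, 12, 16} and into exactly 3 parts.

Enumerating:
4, 6, 6
5, 5, 6
That's 2 in total.

2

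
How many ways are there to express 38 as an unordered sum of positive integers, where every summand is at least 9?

There are too many to list fully; the first 12 (by largest part) are:
38
29+9
28+10
27+11
26+12
25+13
24+14
23+15
22+16
21+17
20+18
20+9+9
…and 18 more, for 30 total.

30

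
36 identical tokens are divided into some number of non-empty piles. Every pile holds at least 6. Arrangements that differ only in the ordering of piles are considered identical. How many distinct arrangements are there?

96

Direct enumeration gives 96 partitions.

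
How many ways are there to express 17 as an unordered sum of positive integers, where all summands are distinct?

A partial list (first 12 by largest part):
17
16+1
15+2
14+3
14+2+1
13+4
13+3+1
12+5
12+4+1
12+3+2
11+6
11+5+1
…and 26 more, for 38 total.

38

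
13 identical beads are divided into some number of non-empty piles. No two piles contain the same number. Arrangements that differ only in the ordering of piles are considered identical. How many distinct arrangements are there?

The partitions of 13 that satisfy the conditions:
13
1, 12
2, 11
3, 10
1, 2, 10
4, 9
1, 3, 9
5, 8
1, 4, 8
2, 3, 8
6, 7
1, 5, 7
2, 4, 7
1, 2, 3, 7
2, 5, 6
3, 4, 6
1, 2, 4, 6
1, 3, 4, 5

18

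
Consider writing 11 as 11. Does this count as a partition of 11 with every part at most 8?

The parts sum to 11, and the condition 'no summand exceeds 8' is violated.

No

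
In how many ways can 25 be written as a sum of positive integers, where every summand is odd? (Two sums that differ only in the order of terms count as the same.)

142

Systematic enumeration (by largest part, then next-largest, …) yields 142.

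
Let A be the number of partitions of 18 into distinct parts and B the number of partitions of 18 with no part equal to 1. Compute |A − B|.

42

Partitions of 18 into distinct parts: 46.
Partitions of 18 with no part equal to 1: 88.
|46 − 88| = 42.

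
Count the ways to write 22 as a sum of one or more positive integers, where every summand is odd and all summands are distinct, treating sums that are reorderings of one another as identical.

Listing the qualifying partitions of 22:
21+1
19+3
17+5
15+7
13+9
13+5+3+1
11+7+3+1
9+7+5+1
That's 8 in total.

8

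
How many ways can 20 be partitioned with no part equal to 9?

Counting exhaustively, 571 partitions satisfy the conditions.

571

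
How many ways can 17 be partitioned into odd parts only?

A partial list (first 12 by largest part):
17
15+1+1
13+3+1
13+1+1+1+1
11+5+1
11+3+3
11+3+1+1+1
11+1+1+1+1+1+1
9+7+1
9+5+3
9+5+1+1+1
9+3+3+1+1
…and 26 more, for 38 total.

38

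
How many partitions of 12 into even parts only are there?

11

The partitions of 12 that satisfy the conditions:
12
10,2
8,4
8,2,2
6,6
6,4,2
6,2,2,2
4,4,4
4,4,2,2
4,2,2,2,2
2,2,2,2,2,2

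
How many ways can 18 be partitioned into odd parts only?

A partial list (first 12 by largest part):
1, 17
3, 15
1, 1, 1, 15
5, 13
1, 1, 3, 13
1, 1, 1, 1, 1, 13
7, 11
1, 1, 5, 11
1, 3, 3, 11
1, 1, 1, 1, 3, 11
1, 1, 1, 1, 1, 1, 1, 11
9, 9
…and 34 more, for 46 total.

46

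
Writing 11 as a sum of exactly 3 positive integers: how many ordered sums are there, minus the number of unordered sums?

35

Ordered (compositions into 3 parts): C(10,2) = 45.
Unordered (partitions into 3 parts): 10.
Difference: 45 − 10 = 35.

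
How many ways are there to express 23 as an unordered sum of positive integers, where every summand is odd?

104

Counting exhaustively, 104 partitions satisfy the conditions.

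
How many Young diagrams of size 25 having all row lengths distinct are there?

142

Counting exhaustively, 142 partitions satisfy the conditions.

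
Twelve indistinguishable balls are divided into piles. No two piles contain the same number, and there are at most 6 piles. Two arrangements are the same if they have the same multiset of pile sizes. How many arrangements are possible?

The partitions of 12 that satisfy the conditions:
12
11,1
10,2
9,3
9,2,1
8,4
8,3,1
7,5
7,4,1
7,3,2
6,5,1
6,4,2
6,3,2,1
5,4,3
5,4,2,1

15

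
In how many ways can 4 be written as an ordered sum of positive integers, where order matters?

8

There are 3 gaps and each independently is a cut or not, giving 2^3 = 8.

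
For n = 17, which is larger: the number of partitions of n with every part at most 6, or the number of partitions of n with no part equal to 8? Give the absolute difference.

Partitions of 17 with every part at most 6: 163.
Partitions of 17 with no part equal to 8: 267.
|163 − 267| = 104.

104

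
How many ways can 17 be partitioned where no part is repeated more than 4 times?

Direct enumeration gives 205 partitions.

205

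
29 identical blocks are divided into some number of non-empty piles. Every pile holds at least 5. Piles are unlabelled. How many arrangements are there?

58

There are too many to list fully; the first 12 (by largest part) are:
29
5+24
6+23
7+22
8+21
9+20
10+19
5+5+19
11+18
5+6+18
12+17
5+7+17
…and 46 more, for 58 total.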